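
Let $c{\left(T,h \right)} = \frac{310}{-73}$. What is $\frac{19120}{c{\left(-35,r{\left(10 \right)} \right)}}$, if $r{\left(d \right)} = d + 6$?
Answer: $- \frac{139576}{31} \approx -4502.5$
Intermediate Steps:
$r{\left(d \right)} = 6 + d$
$c{\left(T,h \right)} = - \frac{310}{73}$ ($c{\left(T,h \right)} = 310 \left(- \frac{1}{73}\right) = - \frac{310}{73}$)
$\frac{19120}{c{\left(-35,r{\left(10 \right)} \right)}} = \frac{19120}{- \frac{310}{73}} = 19120 \left(- \frac{73}{310}\right) = - \frac{139576}{31}$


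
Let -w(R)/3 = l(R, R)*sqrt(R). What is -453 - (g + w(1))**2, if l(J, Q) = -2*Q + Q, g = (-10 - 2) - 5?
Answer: -649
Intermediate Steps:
g = -17 (g = -12 - 5 = -17)
l(J, Q) = -Q
w(R) = 3*R**(3/2) (w(R) = -3*(-R)*sqrt(R) = -(-3)*R**(3/2) = 3*R**(3/2))
-453 - (g + w(1))**2 = -453 - (-17 + 3*1**(3/2))**2 = -453 - (-17 + 3*1)**2 = -453 - (-17 + 3)**2 = -453 - 1*(-14)**2 = -453 - 1*196 = -453 - 196 = -649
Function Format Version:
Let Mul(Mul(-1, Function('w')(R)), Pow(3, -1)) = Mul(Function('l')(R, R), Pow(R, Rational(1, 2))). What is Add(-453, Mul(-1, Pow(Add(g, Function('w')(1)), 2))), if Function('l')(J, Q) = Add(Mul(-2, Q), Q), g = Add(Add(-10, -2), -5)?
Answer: -649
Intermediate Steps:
g = -17 (g = Add(-12, -5) = -17)
Function('l')(J, Q) = Mul(-1, Q)
Function('w')(R) = Mul(3, Pow(R, Rational(3, 2))) (Function('w')(R) = Mul(-3, Mul(Mul(-1, R), Pow(R, Rational(1, 2)))) = Mul(-3, Mul(-1, Pow(R, Rational(3, 2)))) = Mul(3, Pow(R, Rational(3, 2))))
Add(-453, Mul(-1, Pow(Add(g, Function('w')(1)), 2))) = Add(-453, Mul(-1, Pow(Add(-17, Mul(3, Pow(1, Rational(3, 2)))), 2))) = Add(-453, Mul(-1, Pow(Add(-17, Mul(3, 1)), 2))) = Add(-453, Mul(-1, Pow(Add(-17, 3), 2))) = Add(-453, Mul(-1, Pow(-14, 2))) = Add(-453, Mul(-1, 196)) = Add(-453, -196) = -649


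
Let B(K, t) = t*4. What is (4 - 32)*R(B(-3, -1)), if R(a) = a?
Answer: 112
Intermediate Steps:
B(K, t) = 4*t
(4 - 32)*R(B(-3, -1)) = (4 - 32)*(4*(-1)) = -28*(-4) = 112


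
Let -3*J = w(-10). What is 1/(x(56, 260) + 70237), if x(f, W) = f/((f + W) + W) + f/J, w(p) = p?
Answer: 360/25291403 ≈ 1.4234e-5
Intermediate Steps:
J = 10/3 (J = -1/3*(-10) = 10/3 ≈ 3.3333)
x(f, W) = 3*f/10 + f/(f + 2*W) (x(f, W) = f/((f + W) + W) + f/(10/3) = f/((W + f) + W) + f*(3/10) = f/(f + 2*W) + 3*f/10 = 3*f/10 + f/(f + 2*W))
1/(x(56, 260) + 70237) = 1/((1/10)*56*(10 + 3*56 + 6*260)/(56 + 2*260) + 70237) = 1/((1/10)*56*(10 + 168 + 1560)/(56 + 520) + 70237) = 1/((1/10)*56*1738/576 + 70237) = 1/((1/10)*56*(1/576)*1738 + 70237) = 1/(6083/360 + 70237) = 1/(25291403/360) = 360/25291403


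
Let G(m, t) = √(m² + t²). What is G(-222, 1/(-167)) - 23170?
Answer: -23170 + √1374481477/167 ≈ -22948.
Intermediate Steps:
G(-222, 1/(-167)) - 23170 = √((-222)² + (1/(-167))²) - 23170 = √(49284 + (-1/167)²) - 23170 = √(49284 + 1/27889) - 23170 = √(1374481477/27889) - 23170 = √1374481477/167 - 23170 = -23170 + √1374481477/167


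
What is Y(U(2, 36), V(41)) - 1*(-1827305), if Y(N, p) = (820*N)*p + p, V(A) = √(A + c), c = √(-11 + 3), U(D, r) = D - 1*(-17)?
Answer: 1827305 + 15581*√(41 + 2*I*√2) ≈ 1.9271e+6 + 3439.2*I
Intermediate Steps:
U(D, r) = 17 + D (U(D, r) = D + 17 = 17 + D)
c = 2*I*√2 (c = √(-8) = 2*I*√2 ≈ 2.8284*I)
V(A) = √(A + 2*I*√2)
Y(N, p) = p + 820*N*p (Y(N, p) = 820*N*p + p = p + 820*N*p)
Y(U(2, 36), V(41)) - 1*(-1827305) = √(41 + 2*I*√2)*(1 + 820*(17 + 2)) - 1*(-1827305) = √(41 + 2*I*√2)*(1 + 820*19) + 1827305 = √(41 + 2*I*√2)*(1 + 15580) + 1827305 = √(41 + 2*I*√2)*15581 + 1827305 = 15581*√(41 + 2*I*√2) + 1827305 = 1827305 + 15581*√(41 + 2*I*√2)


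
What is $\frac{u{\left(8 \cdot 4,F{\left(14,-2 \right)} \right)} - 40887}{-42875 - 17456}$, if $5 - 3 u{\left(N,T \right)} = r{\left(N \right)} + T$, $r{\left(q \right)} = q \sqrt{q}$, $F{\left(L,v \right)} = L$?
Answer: $\frac{40890}{60331} + \frac{128 \sqrt{2}}{180993} \approx 0.67876$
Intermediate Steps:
$r{\left(q \right)} = q^{\frac{3}{2}}$
$u{\left(N,T \right)} = \frac{5}{3} - \frac{T}{3} - \frac{N^{\frac{3}{2}}}{3}$ ($u{\left(N,T \right)} = \frac{5}{3} - \frac{N^{\frac{3}{2}} + T}{3} = \frac{5}{3} - \frac{T + N^{\frac{3}{2}}}{3} = \frac{5}{3} - \left(\frac{T}{3} + \frac{N^{\frac{3}{2}}}{3}\right) = \frac{5}{3} - \frac{T}{3} - \frac{N^{\frac{3}{2}}}{3}$)
$\frac{u{\left(8 \cdot 4,F{\left(14,-2 \right)} \right)} - 40887}{-42875 - 17456} = \frac{\left(\frac{5}{3} - \frac{14}{3} - \frac{\left(8 \cdot 4\right)^{\frac{3}{2}}}{3}\right) - 40887}{-42875 - 17456} = \frac{\left(\frac{5}{3} - \frac{14}{3} - \frac{32^{\frac{3}{2}}}{3}\right) - 40887}{-60331} = \left(\left(\frac{5}{3} - \frac{14}{3} - \frac{128 \sqrt{2}}{3}\right) - 40887\right) \left(- \frac{1}{60331}\right) = \left(\left(-3 - \frac{128 \sqrt{2}}{3}\right) - 40887\right) \left(- \frac{1}{60331}\right) = \left(-40890 - \frac{128 \sqrt{2}}{3}\right) \left(- \frac{1}{60331}\right) = \frac{40890}{60331} + \frac{128 \sqrt{2}}{180993}$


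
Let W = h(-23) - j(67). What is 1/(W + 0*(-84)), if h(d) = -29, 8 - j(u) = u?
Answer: 1/30 ≈ 0.033333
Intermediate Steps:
j(u) = 8 - u
W = 30 (W = -29 - (8 - 1*67) = -29 - (8 - 67) = -29 - 1*(-59) = -29 + 59 = 30)
1/(W + 0*(-84)) = 1/(30 + 0*(-84)) = 1/(30 + 0) = 1/30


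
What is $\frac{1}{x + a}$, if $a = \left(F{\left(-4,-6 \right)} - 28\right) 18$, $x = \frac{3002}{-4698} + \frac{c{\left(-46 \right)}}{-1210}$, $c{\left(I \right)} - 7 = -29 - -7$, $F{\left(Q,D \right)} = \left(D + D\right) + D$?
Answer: $- \frac{568458}{471039419} \approx -0.0012068$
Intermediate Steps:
$F{\left(Q,D \right)} = 3 D$ ($F{\left(Q,D \right)} = 2 D + D = 3 D$)
$c{\left(I \right)} = -15$ ($c{\left(I \right)} = 7 - 22 = -15$)
$x = - \frac{356195}{568458}$ ($x = \frac{3002}{-4698} - \frac{15}{-1210} = 3002 \left(- \frac{1}{4698}\right) - - \frac{3}{242} = - \frac{1501}{2349} + \frac{3}{242} = - \frac{356195}{568458} \approx -0.6266$)
$a = -828$ ($a = \left(3 \left(-6\right) - 28\right) 18 = \left(-18 - 28\right) 18 = \left(-46\right) 18 = -828$)
$\frac{1}{x + a} = \frac{1}{- \frac{356195}{568458} - 828} = \frac{1}{- \frac{471039419}{568458}} = - \frac{568458}{471039419}$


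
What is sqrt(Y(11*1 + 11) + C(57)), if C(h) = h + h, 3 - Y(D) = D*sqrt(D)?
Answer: sqrt(117 - 22*sqrt(22)) ≈ 3.7163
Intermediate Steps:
Y(D) = 3 - D**(3/2) (Y(D) = 3 - D*sqrt(D) = 3 - D**(3/2))
C(h) = 2*h
sqrt(Y(11*1 + 11) + C(57)) = sqrt((3 - (11*1 + 11)**(3/2)) + 2*57) = sqrt((3 - (11 + 11)**(3/2)) + 114) = sqrt((3 - 22**(3/2)) + 114) = sqrt((3 - 22*sqrt(22)) + 114) = sqrt(117 - 22*sqrt(22))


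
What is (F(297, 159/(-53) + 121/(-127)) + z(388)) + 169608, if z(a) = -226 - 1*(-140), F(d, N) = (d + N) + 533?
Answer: 21634202/127 ≈ 1.7035e+5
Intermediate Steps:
F(d, N) = 533 + N + d (F(d, N) = (N + d) + 533 = 533 + N + d)
z(a) = -86 (z(a) = -226 + 140 = -86)
(F(297, 159/(-53) + 121/(-127)) + z(388)) + 169608 = ((533 + (159/(-53) + 121/(-127)) + 297) - 86) + 169608 = ((533 + (159*(-1/53) + 121*(-1/127)) + 297) - 86) + 169608 = ((533 + (-3 - 121/127) + 297) - 86) + 169608 = ((533 - 502/127 + 297) - 86) + 169608 = (104908/127 - 86) + 169608 = 93986/127 + 169608 = 21634202/127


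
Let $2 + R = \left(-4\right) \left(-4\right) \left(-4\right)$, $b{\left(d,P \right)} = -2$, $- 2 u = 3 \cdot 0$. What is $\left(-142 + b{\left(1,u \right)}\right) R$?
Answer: $9504$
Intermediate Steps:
$u = 0$ ($u = - \frac{3 \cdot 0}{2} = \left(- \frac{1}{2}\right) 0 = 0$)
$R = -66$ ($R = -2 + \left(-4\right) \left(-4\right) \left(-4\right) = -2 + 16 \left(-4\right) = -2 - 64 = -66$)
$\left(-142 + b{\left(1,u \right)}\right) R = \left(-142 - 2\right) \left(-66\right) = \left(-144\right) \left(-66\right) = 9504$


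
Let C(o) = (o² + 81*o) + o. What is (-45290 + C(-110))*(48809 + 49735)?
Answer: -4159542240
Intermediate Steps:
C(o) = o² + 82*o
(-45290 + C(-110))*(48809 + 49735) = (-45290 - 110*(82 - 110))*(48809 + 49735) = (-45290 - 110*(-28))*98544 = (-45290 + 3080)*98544 = -42210*98544 = -4159542240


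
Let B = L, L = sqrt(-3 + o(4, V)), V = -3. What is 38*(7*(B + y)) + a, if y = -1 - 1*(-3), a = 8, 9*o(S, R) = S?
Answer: 540 + 266*I*sqrt(23)/3 ≈ 540.0 + 425.23*I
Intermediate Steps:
o(S, R) = S/9
y = 2 (y = -1 + 3 = 2)
L = I*sqrt(23)/3 (L = sqrt(-3 + (1/9)*4) = sqrt(-3 + 4/9) = sqrt(-23/9) = I*sqrt(23)/3 ≈ 1.5986*I)
B = I*sqrt(23)/3 ≈ 1.5986*I
38*(7*(B + y)) + a = 38*(7*(I*sqrt(23)/3 + 2)) + 8 = 38*(7*(2 + I*sqrt(23)/3)) + 8 = 38*(14 + 7*I*sqrt(23)/3) + 8 = (532 + 266*I*sqrt(23)/3) + 8 = 540 + 266*I*sqrt(23)/3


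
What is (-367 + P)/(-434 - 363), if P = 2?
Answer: 365/797 ≈ 0.45797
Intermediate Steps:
(-367 + P)/(-434 - 363) = (-367 + 2)/(-434 - 363) = -365/(-797) = -365*(-1/797) = 365/797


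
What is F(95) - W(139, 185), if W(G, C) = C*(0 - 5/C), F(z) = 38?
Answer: 43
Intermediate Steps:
W(G, C) = -5 (W(G, C) = C*(-5/C) = -5)
F(95) - W(139, 185) = 38 - 1*(-5) = 38 + 5 = 43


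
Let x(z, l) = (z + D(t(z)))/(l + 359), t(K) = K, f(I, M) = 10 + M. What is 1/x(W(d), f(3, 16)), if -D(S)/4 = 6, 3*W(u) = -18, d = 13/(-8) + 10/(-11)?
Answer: -77/6 ≈ -12.833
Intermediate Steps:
d = -223/88 (d = 13*(-⅛) + 10*(-1/11) = -13/8 - 10/11 = -223/88 ≈ -2.5341)
W(u) = -6 (W(u) = (⅓)*(-18) = -6)
D(S) = -24 (D(S) = -4*6 = -24)
x(z, l) = (-24 + z)/(359 + l) (x(z, l) = (z - 24)/(l + 359) = (-24 + z)/(359 + l))
1/x(W(d), f(3, 16)) = 1/((-24 - 6)/(359 + (10 + 16))) = 1/(-30/(359 + 26)) = 1/(-30/385) = 1/((1/385)*(-30)) = 1/(-6/77) = -77/6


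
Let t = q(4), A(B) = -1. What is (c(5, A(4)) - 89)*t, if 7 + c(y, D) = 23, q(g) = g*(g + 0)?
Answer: -1168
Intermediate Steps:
q(g) = g² (q(g) = g*g = g²)
t = 16 (t = 4² = 16)
c(y, D) = 16 (c(y, D) = -7 + 23 = 16)
(c(5, A(4)) - 89)*t = (16 - 89)*16 = -73*16 = -1168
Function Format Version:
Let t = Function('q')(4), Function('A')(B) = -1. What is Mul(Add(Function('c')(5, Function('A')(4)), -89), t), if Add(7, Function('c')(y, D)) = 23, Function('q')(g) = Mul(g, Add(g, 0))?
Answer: -1168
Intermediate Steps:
Function('q')(g) = Pow(g, 2) (Function('q')(g) = Mul(g, g) = Pow(g, 2))
t = 16 (t = Pow(4, 2) = 16)
Function('c')(y, D) = 16 (Function('c')(y, D) = Add(-7, 23) = 16)
Mul(Add(Function('c')(5, Function('A')(4)), -89), t) = Mul(Add(16, -89), 16) = Mul(-73, 16) = -1168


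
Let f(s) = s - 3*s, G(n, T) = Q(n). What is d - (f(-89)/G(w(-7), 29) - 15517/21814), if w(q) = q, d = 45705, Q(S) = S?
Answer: 6983053601/152698 ≈ 45731.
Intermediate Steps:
G(n, T) = n
f(s) = -2*s
d - (f(-89)/G(w(-7), 29) - 15517/21814) = 45705 - (-2*(-89)/(-7) - 15517/21814) = 45705 - (178*(-⅐) - 15517*1/21814) = 45705 - (-178/7 - 15517/21814) = 45705 - 1*(-3991511/152698) = 45705 + 3991511/152698 = 6983053601/152698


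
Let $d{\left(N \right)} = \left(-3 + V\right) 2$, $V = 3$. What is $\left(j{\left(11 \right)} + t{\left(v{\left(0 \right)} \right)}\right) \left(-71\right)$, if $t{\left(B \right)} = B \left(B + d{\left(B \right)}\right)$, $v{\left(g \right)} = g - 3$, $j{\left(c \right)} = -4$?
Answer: $-355$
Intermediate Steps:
$d{\left(N \right)} = 0$ ($d{\left(N \right)} = \left(-3 + 3\right) 2 = 0 \cdot 2 = 0$)
$v{\left(g \right)} = -3 + g$
$t{\left(B \right)} = B^{2}$ ($t{\left(B \right)} = B \left(B + 0\right) = B B = B^{2}$)
$\left(j{\left(11 \right)} + t{\left(v{\left(0 \right)} \right)}\right) \left(-71\right) = \left(-4 + \left(-3 + 0\right)^{2}\right) \left(-71\right) = \left(-4 + \left(-3\right)^{2}\right) \left(-71\right) = \left(-4 + 9\right) \left(-71\right) = 5 \left(-71\right) = -355$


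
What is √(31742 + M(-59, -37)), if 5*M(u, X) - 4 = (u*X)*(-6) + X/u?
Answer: √2534457395/295 ≈ 170.66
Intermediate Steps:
M(u, X) = ⅘ - 6*X*u/5 + X/(5*u) (M(u, X) = ⅘ + ((u*X)*(-6) + X/u)/5 = ⅘ + ((X*u)*(-6) + X/u)/5 = ⅘ + (-6*X*u + X/u)/5 = ⅘ + (X/u - 6*X*u)/5 = ⅘ + (-6*X*u/5 + X/(5*u)) = ⅘ - 6*X*u/5 + X/(5*u))
√(31742 + M(-59, -37)) = √(31742 + (⅕)*(-37 - 2*(-59)*(-2 + 3*(-37)*(-59)))/(-59)) = √(31742 + (⅕)*(-1/59)*(-37 - 2*(-59)*(-2 + 6549))) = √(31742 + (⅕)*(-1/59)*(-37 - 2*(-59)*6547)) = √(31742 + (⅕)*(-1/59)*(-37 + 772546)) = √(31742 + (⅕)*(-1/59)*772509) = √(31742 - 772509/295) = √(8591381/295) = √2534457395/295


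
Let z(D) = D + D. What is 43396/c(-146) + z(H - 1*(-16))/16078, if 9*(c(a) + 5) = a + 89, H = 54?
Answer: -523289476/136663 ≈ -3829.1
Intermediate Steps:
z(D) = 2*D
c(a) = 44/9 + a/9 (c(a) = -5 + (a + 89)/9 = -5 + (89 + a)/9 = -5 + (89/9 + a/9) = 44/9 + a/9)
43396/c(-146) + z(H - 1*(-16))/16078 = 43396/(44/9 + (⅑)*(-146)) + (2*(54 - 1*(-16)))/16078 = 43396/(44/9 - 146/9) + (2*(54 + 16))*(1/16078) = 43396/(-34/3) + (2*70)*(1/16078) = 43396*(-3/34) + 140*(1/16078) = -65094/17 + 70/8039 = -523289476/136663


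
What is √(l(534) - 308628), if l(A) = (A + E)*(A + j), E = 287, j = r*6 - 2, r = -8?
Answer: 4*√5546 ≈ 297.89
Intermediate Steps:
j = -50 (j = -8*6 - 2 = -48 - 2 = -50)
l(A) = (-50 + A)*(287 + A) (l(A) = (A + 287)*(A - 50) = (287 + A)*(-50 + A) = (-50 + A)*(287 + A))
√(l(534) - 308628) = √((-14350 + 534² + 237*534) - 308628) = √((-14350 + 285156 + 126558) - 308628) = √(397364 - 308628) = √88736 = 4*√5546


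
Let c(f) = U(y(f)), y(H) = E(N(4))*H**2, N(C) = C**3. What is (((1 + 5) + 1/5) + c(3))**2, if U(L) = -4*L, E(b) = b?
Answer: 131997121/25 ≈ 5.2799e+6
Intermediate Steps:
y(H) = 64*H**2 (y(H) = 4**3*H**2 = 64*H**2)
c(f) = -256*f**2
(((1 + 5) + 1/5) + c(3))**2 = (((1 + 5) + 1/5) - 256*3**2)**2 = ((6 + 1/5) - 256*9)**2 = (31/5 - 2304)**2 = (-11489/5)**2 = 131997121/25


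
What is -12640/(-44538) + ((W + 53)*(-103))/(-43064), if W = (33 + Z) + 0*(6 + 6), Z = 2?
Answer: 59251337/119874027 ≈ 0.49428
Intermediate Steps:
W = 35 (W = (33 + 2) + 0*(6 + 6) = 35 + 0*12 = 35 + 0 = 35)
-12640/(-44538) + ((W + 53)*(-103))/(-43064) = -12640/(-44538) + ((35 + 53)*(-103))/(-43064) = -12640*(-1/44538) + (88*(-103))*(-1/43064) = 6320/22269 - 9064*(-1/43064) = 6320/22269 + 1133/5383 = 59251337/119874027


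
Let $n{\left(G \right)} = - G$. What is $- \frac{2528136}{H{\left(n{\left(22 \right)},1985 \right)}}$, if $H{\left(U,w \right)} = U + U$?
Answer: $\frac{632034}{11} \approx 57458.0$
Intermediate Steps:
$H{\left(U,w \right)} = 2 U$
$- \frac{2528136}{H{\left(n{\left(22 \right)},1985 \right)}} = - \frac{2528136}{2 \left(\left(-1\right) 22\right)} = - \frac{2528136}{2 \left(-22\right)} = - \frac{2528136}{-44} = \left(-2528136\right) \left(- \frac{1}{44}\right) = \frac{632034}{11}$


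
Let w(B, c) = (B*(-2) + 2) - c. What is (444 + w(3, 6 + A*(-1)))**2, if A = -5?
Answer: 184041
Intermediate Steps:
w(B, c) = 2 - c - 2*B (w(B, c) = (-2*B + 2) - c = (2 - 2*B) - c = 2 - c - 2*B)
(444 + w(3, 6 + A*(-1)))**2 = (444 + (2 - (6 - 5*(-1)) - 2*3))**2 = (444 + (2 - (6 + 5) - 6))**2 = (444 + (2 - 1*11 - 6))**2 = (444 + (2 - 11 - 6))**2 = (444 - 15)**2 = 429**2 = 184041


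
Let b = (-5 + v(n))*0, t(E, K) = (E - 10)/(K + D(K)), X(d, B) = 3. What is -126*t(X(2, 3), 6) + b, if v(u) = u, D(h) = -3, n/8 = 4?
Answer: 294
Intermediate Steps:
n = 32 (n = 8*4 = 32)
t(E, K) = (-10 + E)/(-3 + K) (t(E, K) = (E - 10)/(K - 3) = (-10 + E)/(-3 + K))
b = 0 (b = (-5 + 32)*0 = 27*0 = 0)
-126*t(X(2, 3), 6) + b = -126*(-10 + 3)/(-3 + 6) + 0 = -126*(-7)/3 + 0 = -42*(-7) + 0 = -126*(-7/3) + 0 = 294 + 0 = 294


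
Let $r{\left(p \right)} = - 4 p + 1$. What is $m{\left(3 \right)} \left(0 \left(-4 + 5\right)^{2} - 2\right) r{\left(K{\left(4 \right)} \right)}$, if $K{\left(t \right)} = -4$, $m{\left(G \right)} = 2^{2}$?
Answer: $-136$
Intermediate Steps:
$m{\left(G \right)} = 4$
$r{\left(p \right)} = 1 - 4 p$
$m{\left(3 \right)} \left(0 \left(-4 + 5\right)^{2} - 2\right) r{\left(K{\left(4 \right)} \right)} = 4 \left(0 \left(-4 + 5\right)^{2} - 2\right) \left(1 - -16\right) = 4 \left(0 \cdot 1^{2} - 2\right) \left(1 + 16\right) = 4 \left(0 \cdot 1 - 2\right) 17 = 4 \left(0 - 2\right) 17 = 4 \left(-2\right) 17 = \left(-8\right) 17 = -136$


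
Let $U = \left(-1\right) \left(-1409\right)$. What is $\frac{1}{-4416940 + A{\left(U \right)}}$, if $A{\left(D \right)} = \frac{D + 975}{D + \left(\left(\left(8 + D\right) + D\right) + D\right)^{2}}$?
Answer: $- \frac{8968317}{39612518088788} \approx -2.264 \cdot 10^{-7}$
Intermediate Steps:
$U = 1409$
$A{\left(D \right)} = \frac{975 + D}{D + \left(8 + 3 D\right)^{2}}$ ($A{\left(D \right)} = \frac{975 + D}{D + \left(\left(8 + 2 D\right) + D\right)^{2}} = \frac{975 + D}{D + \left(8 + 3 D\right)^{2}}$)
$\frac{1}{-4416940 + A{\left(U \right)}} = \frac{1}{-4416940 + \frac{975 + 1409}{1409 + \left(8 + 3 \cdot 1409\right)^{2}}} = \frac{1}{-4416940 + \frac{1}{1409 + \left(8 + 4227\right)^{2}} \cdot 2384} = \frac{1}{-4416940 + \frac{1}{1409 + 4235^{2}} \cdot 2384} = \frac{1}{-4416940 + \frac{1}{1409 + 17935225} \cdot 2384} = \frac{1}{-4416940 + \frac{1}{17936634} \cdot 2384} = \frac{1}{-4416940 + \frac{1192}{8968317}} = \frac{1}{- \frac{39612518088788}{8968317}} = - \frac{8968317}{39612518088788}$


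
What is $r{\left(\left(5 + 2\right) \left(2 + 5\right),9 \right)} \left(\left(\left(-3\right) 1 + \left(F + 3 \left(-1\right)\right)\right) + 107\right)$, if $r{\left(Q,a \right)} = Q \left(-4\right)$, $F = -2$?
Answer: $-19404$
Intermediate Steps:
$r{\left(Q,a \right)} = - 4 Q$
$r{\left(\left(5 + 2\right) \left(2 + 5\right),9 \right)} \left(\left(\left(-3\right) 1 + \left(F + 3 \left(-1\right)\right)\right) + 107\right) = - 4 \left(5 + 2\right) \left(2 + 5\right) \left(\left(\left(-3\right) 1 + \left(-2 + 3 \left(-1\right)\right)\right) + 107\right) = - 4 \cdot 7 \cdot 7 \left(\left(-3 - 5\right) + 107\right) = \left(-4\right) 49 \left(\left(-3 - 5\right) + 107\right) = - 196 \left(-8 + 107\right) = \left(-196\right) 99 = -19404$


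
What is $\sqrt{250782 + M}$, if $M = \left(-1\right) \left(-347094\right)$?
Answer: $2 \sqrt{149469} \approx 773.22$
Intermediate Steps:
$M = 347094$
$\sqrt{250782 + M} = \sqrt{250782 + 347094} = \sqrt{597876} = 2 \sqrt{149469}$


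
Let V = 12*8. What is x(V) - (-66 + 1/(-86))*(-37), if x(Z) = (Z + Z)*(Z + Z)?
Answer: 2960255/86 ≈ 34422.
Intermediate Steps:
V = 96
x(Z) = 4*Z**2 (x(Z) = (2*Z)*(2*Z) = 4*Z**2)
x(V) - (-66 + 1/(-86))*(-37) = 4*96**2 - (-66 + 1/(-86))*(-37) = 4*9216 - (-66 - 1/86)*(-37) = 36864 - (-5677)*(-37)/86 = 36864 - 1*210049/86 = 36864 - 210049/86 = 2960255/86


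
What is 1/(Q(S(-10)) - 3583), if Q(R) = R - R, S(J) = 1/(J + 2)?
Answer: -1/3583 ≈ -0.00027910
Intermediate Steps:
S(J) = 1/(2 + J)
Q(R) = 0
1/(Q(S(-10)) - 3583) = 1/(0 - 3583) = 1/(-3583) = -1/3583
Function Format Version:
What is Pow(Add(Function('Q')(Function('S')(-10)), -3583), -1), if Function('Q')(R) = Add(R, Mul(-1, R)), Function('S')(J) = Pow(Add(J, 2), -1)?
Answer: Rational(-1, 3583) ≈ -0.00027910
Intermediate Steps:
Function('S')(J) = Pow(Add(2, J), -1)
Function('Q')(R) = 0
Pow(Add(Function('Q')(Function('S')(-10)), -3583), -1) = Pow(Add(0, -3583), -1) = Pow(-3583, -1) = Rational(-1, 3583)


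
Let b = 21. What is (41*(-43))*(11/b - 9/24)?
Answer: -44075/168 ≈ -262.35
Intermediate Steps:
(41*(-43))*(11/b - 9/24) = (41*(-43))*(11/21 - 9/24) = -1763*(11*(1/21) - 9*1/24) = -1763*(11/21 - 3/8) = -1763*25/168 = -44075/168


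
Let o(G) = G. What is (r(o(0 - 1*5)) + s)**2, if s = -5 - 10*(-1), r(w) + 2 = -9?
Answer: 36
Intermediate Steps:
r(w) = -11 (r(w) = -2 - 9 = -11)
s = 5 (s = -5 + 10 = 5)
(r(o(0 - 1*5)) + s)**2 = (-11 + 5)**2 = (-6)**2 = 36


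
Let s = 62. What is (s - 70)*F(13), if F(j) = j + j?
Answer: -208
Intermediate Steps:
F(j) = 2*j
(s - 70)*F(13) = (62 - 70)*(2*13) = -8*26 = -208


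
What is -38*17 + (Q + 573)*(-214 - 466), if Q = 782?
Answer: -922046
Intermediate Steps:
-38*17 + (Q + 573)*(-214 - 466) = -38*17 + (782 + 573)*(-214 - 466) = -646 + 1355*(-680) = -646 - 921400 = -922046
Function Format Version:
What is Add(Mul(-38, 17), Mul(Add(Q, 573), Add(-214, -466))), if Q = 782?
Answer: -922046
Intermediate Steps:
Add(Mul(-38, 17), Mul(Add(Q, 573), Add(-214, -466))) = Add(Mul(-38, 17), Mul(Add(782, 573), Add(-214, -466))) = Add(-646, Mul(1355, -680)) = Add(-646, -921400) = -922046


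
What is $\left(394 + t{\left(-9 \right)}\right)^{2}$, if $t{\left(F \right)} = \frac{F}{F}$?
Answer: $156025$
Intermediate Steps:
$t{\left(F \right)} = 1$
$\left(394 + t{\left(-9 \right)}\right)^{2} = \left(394 + 1\right)^{2} = 395^{2} = 156025$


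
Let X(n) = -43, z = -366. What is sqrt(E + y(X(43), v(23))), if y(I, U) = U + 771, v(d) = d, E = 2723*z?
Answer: 4*I*sqrt(62239) ≈ 997.91*I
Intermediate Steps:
E = -996618 (E = 2723*(-366) = -996618)
y(I, U) = 771 + U
sqrt(E + y(X(43), v(23))) = sqrt(-996618 + (771 + 23)) = sqrt(-996618 + 794) = sqrt(-995824) = 4*I*sqrt(62239)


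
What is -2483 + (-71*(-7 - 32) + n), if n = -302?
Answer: -16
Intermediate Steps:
-2483 + (-71*(-7 - 32) + n) = -2483 + (-71*(-7 - 32) - 302) = -2483 + (-71*(-39) - 302) = -2483 + (2769 - 302) = -2483 + 2467 = -16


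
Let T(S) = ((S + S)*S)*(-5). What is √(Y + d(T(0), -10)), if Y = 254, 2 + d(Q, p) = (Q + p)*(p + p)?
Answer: 2*√113 ≈ 21.260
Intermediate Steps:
T(S) = -10*S² (T(S) = ((2*S)*S)*(-5) = (2*S²)*(-5) = -10*S²)
d(Q, p) = -2 + 2*p*(Q + p) (d(Q, p) = -2 + (Q + p)*(p + p) = -2 + (Q + p)*(2*p) = -2 + 2*p*(Q + p))
√(Y + d(T(0), -10)) = √(254 + (-2 + 2*(-10)² + 2*(-10*0²)*(-10))) = √(254 + (-2 + 2*100 + 2*(-10*0)*(-10))) = √(254 + (-2 + 200 + 2*0*(-10))) = √(254 + (-2 + 200 + 0)) = √(254 + 198) = √452 = 2*√113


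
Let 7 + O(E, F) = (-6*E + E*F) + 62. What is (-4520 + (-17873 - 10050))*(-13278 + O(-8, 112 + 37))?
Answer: 466108581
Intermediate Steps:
O(E, F) = 55 - 6*E + E*F (O(E, F) = -7 + ((-6*E + E*F) + 62) = -7 + (62 - 6*E + E*F) = 55 - 6*E + E*F)
(-4520 + (-17873 - 10050))*(-13278 + O(-8, 112 + 37)) = (-4520 + (-17873 - 10050))*(-13278 + (55 - 6*(-8) - 8*(112 + 37))) = (-4520 - 27923)*(-13278 + (55 + 48 - 8*149)) = -32443*(-13278 + (55 + 48 - 1192)) = -32443*(-13278 - 1089) = -32443*(-14367) = 466108581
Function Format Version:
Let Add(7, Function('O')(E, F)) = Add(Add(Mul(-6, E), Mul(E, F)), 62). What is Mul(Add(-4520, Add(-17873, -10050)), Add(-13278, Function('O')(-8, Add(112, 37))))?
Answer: 466108581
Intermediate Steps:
Function('O')(E, F) = Add(55, Mul(-6, E), Mul(E, F)) (Function('O')(E, F) = Add(-7, Add(Add(Mul(-6, E), Mul(E, F)), 62)) = Add(-7, Add(62, Mul(-6, E), Mul(E, F))) = Add(55, Mul(-6, E), Mul(E, F)))
Mul(Add(-4520, Add(-17873, -10050)), Add(-13278, Function('O')(-8, Add(112, 37)))) = Mul(Add(-4520, Add(-17873, -10050)), Add(-13278, Add(55, Mul(-6, -8), Mul(-8, Add(112, 37))))) = Mul(Add(-4520, -27923), Add(-13278, Add(55, 48, Mul(-8, 149)))) = Mul(-32443, Add(-13278, Add(55, 48, -1192))) = Mul(-32443, Add(-13278, -1089)) = Mul(-32443, -14367) = 466108581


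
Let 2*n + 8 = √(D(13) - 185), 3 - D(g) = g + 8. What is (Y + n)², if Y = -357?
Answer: (722 - I*√203)²/4 ≈ 1.3027e+5 - 5143.5*I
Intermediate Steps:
D(g) = -5 - g (D(g) = 3 - (g + 8) = 3 - (8 + g) = 3 + (-8 - g) = -5 - g)
n = -4 + I*√203/2 (n = -4 + √((-5 - 1*13) - 185)/2 = -4 + √((-5 - 13) - 185)/2 = -4 + √(-18 - 185)/2 = -4 + √(-203)/2 = -4 + (I*√203)/2 = -4 + I*√203/2 ≈ -4.0 + 7.1239*I)
(Y + n)² = (-357 + (-4 + I*√203/2))² = (-361 + I*√203/2)²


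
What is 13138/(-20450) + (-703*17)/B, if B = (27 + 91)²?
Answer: -213665731/142372900 ≈ -1.5007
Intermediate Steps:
B = 13924 (B = 118² = 13924)
13138/(-20450) + (-703*17)/B = 13138/(-20450) - 703*17/13924 = 13138*(-1/20450) - 11951*1/13924 = -6569/10225 - 11951/13924 = -213665731/142372900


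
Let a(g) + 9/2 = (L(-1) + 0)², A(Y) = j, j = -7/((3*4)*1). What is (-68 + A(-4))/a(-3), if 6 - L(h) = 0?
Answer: -823/378 ≈ -2.1772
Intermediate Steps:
L(h) = 6 (L(h) = 6 - 1*0 = 6 + 0 = 6)
j = -7/12 (j = -7/(12*1) = -7/12 ≈ -0.58333)
A(Y) = -7/12
a(g) = 63/2 (a(g) = -9/2 + (6 + 0)² = -9/2 + 6² = -9/2 + 36 = 63/2)
(-68 + A(-4))/a(-3) = (-68 - 7/12)/(63/2) = -823/12*2/63 = -823/378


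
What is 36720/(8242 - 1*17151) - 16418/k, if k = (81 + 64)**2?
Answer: -918305962/187311725 ≈ -4.9026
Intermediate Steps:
k = 21025 (k = 145**2 = 21025)
36720/(8242 - 1*17151) - 16418/k = 36720/(8242 - 1*17151) - 16418/21025 = 36720/(8242 - 17151) - 16418*1/21025 = 36720/(-8909) - 16418/21025 = 36720*(-1/8909) - 16418/21025 = -36720/8909 - 16418/21025 = -918305962/187311725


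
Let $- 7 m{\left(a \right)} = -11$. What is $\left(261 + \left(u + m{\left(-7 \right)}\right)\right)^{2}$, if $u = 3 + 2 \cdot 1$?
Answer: $\frac{3508129}{49} \approx 71595.0$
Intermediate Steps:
$m{\left(a \right)} = \frac{11}{7}$ ($m{\left(a \right)} = \left(- \frac{1}{7}\right) \left(-11\right) = \frac{11}{7}$)
$u = 5$ ($u = 3 + 2 = 5$)
$\left(261 + \left(u + m{\left(-7 \right)}\right)\right)^{2} = \left(261 + \left(5 + \frac{11}{7}\right)\right)^{2} = \left(261 + \frac{46}{7}\right)^{2} = \left(\frac{1873}{7}\right)^{2} = \frac{3508129}{49}$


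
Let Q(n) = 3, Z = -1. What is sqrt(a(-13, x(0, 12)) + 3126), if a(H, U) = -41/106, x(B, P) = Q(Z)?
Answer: sqrt(35119390)/106 ≈ 55.907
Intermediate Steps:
x(B, P) = 3
a(H, U) = -41/106 (a(H, U) = -41*1/106 = -41/106)
sqrt(a(-13, x(0, 12)) + 3126) = sqrt(-41/106 + 3126) = sqrt(331315/106) = sqrt(35119390)/106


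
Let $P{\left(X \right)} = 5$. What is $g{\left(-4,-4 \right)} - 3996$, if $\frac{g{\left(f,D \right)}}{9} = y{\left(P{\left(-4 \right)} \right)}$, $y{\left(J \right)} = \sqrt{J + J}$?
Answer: $-3996 + 9 \sqrt{10} \approx -3967.5$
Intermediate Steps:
$y{\left(J \right)} = \sqrt{2} \sqrt{J}$ ($y{\left(J \right)} = \sqrt{2 J} = \sqrt{2} \sqrt{J}$)
$g{\left(f,D \right)} = 9 \sqrt{10}$ ($g{\left(f,D \right)} = 9 \sqrt{2} \sqrt{5} = 9 \sqrt{10}$)
$g{\left(-4,-4 \right)} - 3996 = 9 \sqrt{10} - 3996 = -3996 + 9 \sqrt{10}$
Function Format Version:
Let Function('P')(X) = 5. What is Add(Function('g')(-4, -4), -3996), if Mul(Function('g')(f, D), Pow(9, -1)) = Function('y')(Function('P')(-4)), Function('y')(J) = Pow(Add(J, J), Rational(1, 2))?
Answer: Add(-3996, Mul(9, Pow(10, Rational(1, 2)))) ≈ -3967.5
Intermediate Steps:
Function('y')(J) = Mul(Pow(2, Rational(1, 2)), Pow(J, Rational(1, 2))) (Function('y')(J) = Pow(Mul(2, J), Rational(1, 2)) = Mul(Pow(2, Rational(1, 2)), Pow(J, Rational(1, 2))))
Function('g')(f, D) = Mul(9, Pow(10, Rational(1, 2))) (Function('g')(f, D) = Mul(9, Mul(Pow(2, Rational(1, 2)), Pow(5, Rational(1, 2)))) = Mul(9, Pow(10, Rational(1, 2))))
Add(Function('g')(-4, -4), -3996) = Add(Mul(9, Pow(10, Rational(1, 2))), -3996) = Add(-3996, Mul(9, Pow(10, Rational(1, 2))))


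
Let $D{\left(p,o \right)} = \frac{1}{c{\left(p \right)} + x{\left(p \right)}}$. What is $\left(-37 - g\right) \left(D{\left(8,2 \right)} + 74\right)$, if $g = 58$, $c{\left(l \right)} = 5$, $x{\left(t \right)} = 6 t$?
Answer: $- \frac{372685}{53} \approx -7031.8$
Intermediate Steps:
$D{\left(p,o \right)} = \frac{1}{5 + 6 p}$
$\left(-37 - g\right) \left(D{\left(8,2 \right)} + 74\right) = \left(-37 - 58\right) \left(\frac{1}{5 + 6 \cdot 8} + 74\right) = \left(-37 - 58\right) \left(\frac{1}{5 + 48} + 74\right) = - 95 \left(\frac{1}{53} + 74\right) = \left(-95\right) \frac{3923}{53} = - \frac{372685}{53}$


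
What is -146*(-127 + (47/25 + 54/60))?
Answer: 453403/25 ≈ 18136.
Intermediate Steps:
-146*(-127 + (47/25 + 54/60)) = -146*(-127 + (47*(1/25) + 54*(1/60))) = -146*(-127 + (47/25 + 9/10)) = -146*(-127 + 139/50) = -146*(-6211/50) = 453403/25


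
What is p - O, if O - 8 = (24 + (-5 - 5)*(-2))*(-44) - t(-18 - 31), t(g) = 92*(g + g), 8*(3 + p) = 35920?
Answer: -2601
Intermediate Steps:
p = 4487 (p = -3 + (⅛)*35920 = -3 + 4490 = 4487)
t(g) = 184*g (t(g) = 92*(2*g) = 184*g)
O = 7088 (O = 8 + ((24 + (-5 - 5)*(-2))*(-44) - 184*(-18 - 31)) = 8 + ((24 - 10*(-2))*(-44) - 184*(-49)) = 8 + ((24 + 20)*(-44) - 1*(-9016)) = 8 + (44*(-44) + 9016) = 8 + (-1936 + 9016) = 8 + 7080 = 7088)
p - O = 4487 - 1*7088 = 4487 - 7088 = -2601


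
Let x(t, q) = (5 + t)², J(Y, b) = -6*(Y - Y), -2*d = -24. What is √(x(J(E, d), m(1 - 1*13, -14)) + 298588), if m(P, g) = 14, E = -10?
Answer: √298613 ≈ 546.46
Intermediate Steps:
d = 12 (d = -½*(-24) = 12)
J(Y, b) = 0 (J(Y, b) = -6*0 = 0)
√(x(J(E, d), m(1 - 1*13, -14)) + 298588) = √((5 + 0)² + 298588) = √(5² + 298588) = √(25 + 298588) = √298613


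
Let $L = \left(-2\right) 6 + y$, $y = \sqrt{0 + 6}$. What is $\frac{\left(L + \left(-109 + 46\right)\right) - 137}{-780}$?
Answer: $\frac{53}{195} - \frac{\sqrt{6}}{780} \approx 0.26865$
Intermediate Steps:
$y = \sqrt{6} \approx 2.4495$
$L = -12 + \sqrt{6}$ ($L = \left(-2\right) 6 + \sqrt{6} = -12 + \sqrt{6} \approx -9.5505$)
$\frac{\left(L + \left(-109 + 46\right)\right) - 137}{-780} = \frac{\left(\left(-12 + \sqrt{6}\right) + \left(-109 + 46\right)\right) - 137}{-780} = \left(\left(\left(-12 + \sqrt{6}\right) - 63\right) - 137\right) \left(- \frac{1}{780}\right) = \left(\left(-75 + \sqrt{6}\right) - 137\right) \left(- \frac{1}{780}\right) = \left(-212 + \sqrt{6}\right) \left(- \frac{1}{780}\right) = \frac{53}{195} - \frac{\sqrt{6}}{780}$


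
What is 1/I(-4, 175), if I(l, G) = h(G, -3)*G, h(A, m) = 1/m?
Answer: -3/175 ≈ -0.017143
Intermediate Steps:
I(l, G) = -G/3 (I(l, G) = G/(-3) = -G/3)
1/I(-4, 175) = 1/(-1/3*175) = 1/(-175/3) = -3/175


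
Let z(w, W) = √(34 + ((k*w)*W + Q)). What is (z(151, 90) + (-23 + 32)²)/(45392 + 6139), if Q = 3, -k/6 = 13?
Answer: 27/17177 + 31*I*√1103/51531 ≈ 0.0015719 + 0.019979*I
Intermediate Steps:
k = -78 (k = -6*13 = -78)
z(w, W) = √(37 - 78*W*w) (z(w, W) = √(34 + ((-78*w)*W + 3)) = √(34 + (-78*W*w + 3)) = √(34 + (3 - 78*W*w)) = √(37 - 78*W*w))
(z(151, 90) + (-23 + 32)²)/(45392 + 6139) = (√(37 - 78*90*151) + (-23 + 32)²)/(45392 + 6139) = (√(37 - 1060020) + 9²)/51531 = (√(-1059983) + 81)*(1/51531) = (31*I*√1103 + 81)*(1/51531) = (81 + 31*I*√1103)*(1/51531) = 27/17177 + 31*I*√1103/51531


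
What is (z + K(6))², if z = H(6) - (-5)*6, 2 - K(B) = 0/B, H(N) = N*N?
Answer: 4624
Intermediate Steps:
H(N) = N²
K(B) = 2 (K(B) = 2 - 0/B = 2 - 1*0 = 2 + 0 = 2)
z = 66 (z = 6² - (-5)*6 = 36 - 1*(-30) = 36 + 30 = 66)
(z + K(6))² = (66 + 2)² = 68² = 4624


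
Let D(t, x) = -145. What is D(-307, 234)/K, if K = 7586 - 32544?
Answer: 145/24958 ≈ 0.0058098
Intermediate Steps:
K = -24958
D(-307, 234)/K = -145/(-24958) = -145*(-1/24958) = 145/24958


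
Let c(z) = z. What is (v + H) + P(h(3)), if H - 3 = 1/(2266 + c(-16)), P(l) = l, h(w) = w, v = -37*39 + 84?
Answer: -3044249/2250 ≈ -1353.0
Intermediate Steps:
v = -1359 (v = -1443 + 84 = -1359)
H = 6751/2250 (H = 3 + 1/(2266 - 16) = 3 + 1/2250 = 6751/2250 ≈ 3.0004)
(v + H) + P(h(3)) = (-1359 + 6751/2250) + 3 = -3050999/2250 + 3 = -3044249/2250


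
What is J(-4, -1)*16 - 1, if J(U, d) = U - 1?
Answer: -81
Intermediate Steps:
J(U, d) = -1 + U
J(-4, -1)*16 - 1 = (-1 - 4)*16 - 1 = -5*16 - 1 = -80 - 1 = -81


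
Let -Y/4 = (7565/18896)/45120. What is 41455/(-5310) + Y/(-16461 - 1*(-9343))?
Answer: -419297838627047/53708154011136 ≈ -7.8070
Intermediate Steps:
Y = -1513/42629376 (Y = -4*7565/18896/45120 = -4*7565*(1/18896)/45120 = -7565/(4724*45120) = -4*1513/170517504 = -1513/42629376 ≈ -3.5492e-5)
41455/(-5310) + Y/(-16461 - 1*(-9343)) = 41455/(-5310) - 1513/(42629376*(-16461 - 1*(-9343))) = 41455*(-1/5310) - 1513/(42629376*(-16461 + 9343)) = -8291/1062 - 1513/42629376/(-7118) = -8291/1062 - 1513/42629376*(-1/7118) = -8291/1062 + 1513/303435898368 = -419297838627047/53708154011136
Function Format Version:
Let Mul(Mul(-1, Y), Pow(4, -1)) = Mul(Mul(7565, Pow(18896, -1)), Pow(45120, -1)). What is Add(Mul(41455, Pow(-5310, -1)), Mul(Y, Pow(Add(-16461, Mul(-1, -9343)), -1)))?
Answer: Rational(-419297838627047, 53708154011136) ≈ -7.8070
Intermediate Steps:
Y = Rational(-1513, 42629376) (Y = Mul(-4, Mul(Mul(7565, Pow(18896, -1)), Pow(45120, -1))) = Mul(-4, Mul(Mul(7565, Rational(1, 18896)), Rational(1, 45120))) = Mul(-4, Mul(Rational(7565, 18896), Rational(1, 45120))) = Mul(-4, Rational(1513, 170517504)) = Rational(-1513, 42629376) ≈ -3.5492e-5)
Add(Mul(41455, Pow(-5310, -1)), Mul(Y, Pow(Add(-16461, Mul(-1, -9343)), -1))) = Add(Mul(41455, Pow(-5310, -1)), Mul(Rational(-1513, 42629376), Pow(Add(-16461, Mul(-1, -9343)), -1))) = Add(Mul(41455, Rational(-1, 5310)), Mul(Rational(-1513, 42629376), Pow(Add(-16461, 9343), -1))) = Add(Rational(-8291, 1062), Mul(Rational(-1513, 42629376), Pow(-7118, -1))) = Add(Rational(-8291, 1062), Mul(Rational(-1513, 42629376), Rational(-1, 7118))) = Add(Rational(-8291, 1062), Rational(1513, 303435898368)) = Rational(-419297838627047, 53708154011136)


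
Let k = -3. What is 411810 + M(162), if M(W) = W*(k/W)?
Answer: 411807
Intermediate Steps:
M(W) = -3 (M(W) = W*(-3/W) = -3)
411810 + M(162) = 411810 - 3 = 411807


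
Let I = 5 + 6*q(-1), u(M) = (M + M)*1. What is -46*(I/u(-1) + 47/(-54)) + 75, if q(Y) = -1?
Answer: 2485/27 ≈ 92.037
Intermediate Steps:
u(M) = 2*M (u(M) = (2*M)*1 = 2*M)
I = -1 (I = 5 + 6*(-1) = 5 - 6 = -1)
-46*(I/u(-1) + 47/(-54)) + 75 = -46*(-1/(2*(-1)) + 47/(-54)) + 75 = -46*(-1/(-2) + 47*(-1/54)) + 75 = -46*(-1*(-1/2) - 47/54) + 75 = -46*(1/2 - 47/54) + 75 = -46*(-10/27) + 75 = 460/27 + 75 = 2485/27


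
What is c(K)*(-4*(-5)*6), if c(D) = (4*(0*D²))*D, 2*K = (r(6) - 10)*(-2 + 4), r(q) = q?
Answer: 0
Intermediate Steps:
K = -4 (K = ((6 - 10)*(-2 + 4))/2 = (-4*2)/2 = (½)*(-8) = -4)
c(D) = 0 (c(D) = (4*0)*D = 0*D = 0)
c(K)*(-4*(-5)*6) = 0*(-4*(-5)*6) = 0*(20*6) = 0*120 = 0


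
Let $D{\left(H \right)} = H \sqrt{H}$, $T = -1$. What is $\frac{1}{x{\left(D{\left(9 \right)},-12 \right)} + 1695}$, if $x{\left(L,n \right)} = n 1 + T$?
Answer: $\frac{1}{1682} \approx 0.00059453$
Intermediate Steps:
$D{\left(H \right)} = H^{\frac{3}{2}}$
$x{\left(L,n \right)} = -1 + n$ ($x{\left(L,n \right)} = n 1 - 1 = n - 1 = -1 + n$)
$\frac{1}{x{\left(D{\left(9 \right)},-12 \right)} + 1695} = \frac{1}{\left(-1 - 12\right) + 1695} = \frac{1}{-13 + 1695} = \frac{1}{1682}$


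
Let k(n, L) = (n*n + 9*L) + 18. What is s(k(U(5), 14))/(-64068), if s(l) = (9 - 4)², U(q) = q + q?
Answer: -25/64068 ≈ -0.00039021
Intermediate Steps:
U(q) = 2*q
k(n, L) = 18 + n² + 9*L (k(n, L) = (n² + 9*L) + 18 = 18 + n² + 9*L)
s(l) = 25 (s(l) = 5² = 25)
s(k(U(5), 14))/(-64068) = 25/(-64068) = 25*(-1/64068) = -25/64068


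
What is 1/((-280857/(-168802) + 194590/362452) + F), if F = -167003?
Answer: -7647827813/1277193357709121 ≈ -5.9880e-6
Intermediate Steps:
1/((-280857/(-168802) + 194590/362452) + F) = 1/((-280857/(-168802) + 194590/362452) - 167003) = 1/((-280857*(-1/168802) + 194590*(1/362452)) - 167003) = 1/((280857/168802 + 97295/181226) - 167003) = 1/(16830545318/7647827813 - 167003) = 1/(-1277193357709121/7647827813) = -7647827813/1277193357709121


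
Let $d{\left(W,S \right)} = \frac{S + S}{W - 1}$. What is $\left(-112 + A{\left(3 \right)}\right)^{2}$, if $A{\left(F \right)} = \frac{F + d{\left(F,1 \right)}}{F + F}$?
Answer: $\frac{111556}{9} \approx 12395.0$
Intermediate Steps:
$d{\left(W,S \right)} = \frac{2 S}{-1 + W}$
$A{\left(F \right)} = \frac{F + \frac{2}{-1 + F}}{2 F}$ ($A{\left(F \right)} = \frac{F + 2 \cdot 1 \frac{1}{-1 + F}}{F + F} = \frac{F + \frac{2}{-1 + F}}{2 F}$)
$\left(-112 + A{\left(3 \right)}\right)^{2} = \left(-112 + \frac{2 + 3 \left(-1 + 3\right)}{2 \cdot 3 \left(-1 + 3\right)}\right)^{2} = \left(-112 + \frac{1}{2} \cdot \frac{1}{3} \cdot \frac{1}{2} \left(2 + 3 \cdot 2\right)\right)^{2} = \left(-112 + \frac{1}{2} \cdot \frac{1}{3} \cdot \frac{1}{2} \left(2 + 6\right)\right)^{2} = \left(-112 + \frac{1}{2} \cdot \frac{1}{3} \cdot \frac{1}{2} \cdot 8\right)^{2} = \left(-112 + \frac{2}{3}\right)^{2} = \left(- \frac{334}{3}\right)^{2} = \frac{111556}{9}$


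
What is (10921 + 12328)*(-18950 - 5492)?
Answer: -568252058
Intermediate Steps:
(10921 + 12328)*(-18950 - 5492) = 23249*(-24442) = -568252058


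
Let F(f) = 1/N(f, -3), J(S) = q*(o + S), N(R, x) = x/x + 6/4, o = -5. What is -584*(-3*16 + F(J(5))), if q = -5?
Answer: 138992/5 ≈ 27798.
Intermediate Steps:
N(R, x) = 5/2 (N(R, x) = 1 + 6*(¼) = 1 + 3/2 = 5/2)
J(S) = 25 - 5*S (J(S) = -5*(-5 + S) = 25 - 5*S)
F(f) = ⅖ (F(f) = 1/(5/2) = ⅖)
-584*(-3*16 + F(J(5))) = -584*(-3*16 + ⅖) = -584*(-48 + ⅖) = -584*(-238/5) = 138992/5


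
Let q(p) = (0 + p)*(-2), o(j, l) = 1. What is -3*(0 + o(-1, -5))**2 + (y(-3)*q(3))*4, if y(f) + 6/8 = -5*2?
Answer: 255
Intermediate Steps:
q(p) = -2*p (q(p) = p*(-2) = -2*p)
y(f) = -43/4 (y(f) = -3/4 - 5*2 = -3/4 - 10 = -43/4)
-3*(0 + o(-1, -5))**2 + (y(-3)*q(3))*4 = -3*(0 + 1)**2 - (-43)*3/2*4 = -3*1**2 - 43/4*(-6)*4 = -3*1 + (129/2)*4 = -3 + 258 = 255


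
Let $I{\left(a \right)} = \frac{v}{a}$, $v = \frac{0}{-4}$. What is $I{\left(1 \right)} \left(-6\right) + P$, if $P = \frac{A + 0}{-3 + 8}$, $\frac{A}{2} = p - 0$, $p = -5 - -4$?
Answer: $- \frac{2}{5} \approx -0.4$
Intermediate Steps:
$v = 0$ ($v = 0 \left(- \frac{1}{4}\right) = 0$)
$p = -1$ ($p = -5 + 4 = -1$)
$A = -2$ ($A = 2 \left(-1 - 0\right) = 2 \left(-1 + 0\right) = 2 \left(-1\right) = -2$)
$I{\left(a \right)} = 0$ ($I{\left(a \right)} = \frac{0}{a} = 0$)
$P = - \frac{2}{5}$ ($P = \frac{-2 + 0}{-3 + 8} = - \frac{2}{5} \approx -0.4$)
$I{\left(1 \right)} \left(-6\right) + P = 0 \left(-6\right) - \frac{2}{5} = 0 - \frac{2}{5} = - \frac{2}{5}$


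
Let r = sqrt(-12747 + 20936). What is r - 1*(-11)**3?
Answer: 1331 + sqrt(8189) ≈ 1421.5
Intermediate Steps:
r = sqrt(8189) ≈ 90.493
r - 1*(-11)**3 = sqrt(8189) - 1*(-11)**3 = sqrt(8189) - 1*(-1331) = sqrt(8189) + 1331 = 1331 + sqrt(8189)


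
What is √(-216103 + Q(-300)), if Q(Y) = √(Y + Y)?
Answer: √(-216103 + 10*I*√6) ≈ 0.026 + 464.87*I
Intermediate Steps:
Q(Y) = √2*√Y (Q(Y) = √(2*Y) = √2*√Y)
√(-216103 + Q(-300)) = √(-216103 + √2*√(-300)) = √(-216103 + √2*(10*I*√3)) = √(-216103 + 10*I*√6)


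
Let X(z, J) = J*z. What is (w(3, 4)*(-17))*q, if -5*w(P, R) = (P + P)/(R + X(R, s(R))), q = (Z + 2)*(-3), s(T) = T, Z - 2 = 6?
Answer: -153/5 ≈ -30.600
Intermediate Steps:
Z = 8 (Z = 2 + 6 = 8)
q = -30 (q = (8 + 2)*(-3) = 10*(-3) = -30)
w(P, R) = -2*P/(5*(R + R²)) (w(P, R) = -(P + P)/(5*(R + R*R)) = -2*P/(5*(R + R²)))
(w(3, 4)*(-17))*q = (-⅖*3/(4*(1 + 4))*(-17))*(-30) = (-⅖*3*¼/5*(-17))*(-30) = (-⅖*3*¼*⅕*(-17))*(-30) = -3/50*(-17)*(-30) = (51/50)*(-30) = -153/5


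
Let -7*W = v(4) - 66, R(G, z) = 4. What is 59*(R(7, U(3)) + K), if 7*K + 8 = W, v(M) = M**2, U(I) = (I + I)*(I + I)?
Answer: 11210/49 ≈ 228.78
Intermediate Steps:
U(I) = 4*I**2 (U(I) = (2*I)*(2*I) = 4*I**2)
W = 50/7 (W = -(4**2 - 66)/7 = -(16 - 66)/7 = -1/7*(-50) = 50/7 ≈ 7.1429)
K = -6/49 (K = -8/7 + (1/7)*(50/7) = -8/7 + 50/49 = -6/49 ≈ -0.12245)
59*(R(7, U(3)) + K) = 59*(4 - 6/49) = 59*(190/49) = 11210/49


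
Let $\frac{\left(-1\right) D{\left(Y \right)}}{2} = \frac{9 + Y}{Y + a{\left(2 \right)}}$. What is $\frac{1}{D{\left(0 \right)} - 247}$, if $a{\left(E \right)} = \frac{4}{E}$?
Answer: $- \frac{1}{256} \approx -0.0039063$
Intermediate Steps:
$D{\left(Y \right)} = - \frac{2 \left(9 + Y\right)}{2 + Y}$ ($D{\left(Y \right)} = - 2 \frac{9 + Y}{Y + \frac{4}{2}} = - 2 \frac{9 + Y}{Y + 4 \cdot \frac{1}{2}} = - 2 \frac{9 + Y}{Y + 2} = - 2 \frac{9 + Y}{2 + Y} = - \frac{2 \left(9 + Y\right)}{2 + Y}$)
$\frac{1}{D{\left(0 \right)} - 247} = \frac{1}{\frac{2 \left(-9 - 0\right)}{2 + 0} - 247} = \frac{1}{\frac{2 \left(-9 + 0\right)}{2} - 247} = \frac{1}{2 \cdot \frac{1}{2} \left(-9\right) - 247} = \frac{1}{-9 - 247} = \frac{1}{-256} = - \frac{1}{256}$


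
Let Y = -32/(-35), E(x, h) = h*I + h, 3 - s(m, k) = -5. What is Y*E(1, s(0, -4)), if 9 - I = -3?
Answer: 3328/35 ≈ 95.086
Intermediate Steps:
I = 12 (I = 9 - 1*(-3) = 9 + 3 = 12)
s(m, k) = 8 (s(m, k) = 3 - 1*(-5) = 3 + 5 = 8)
E(x, h) = 13*h (E(x, h) = h*12 + h = 12*h + h = 13*h)
Y = 32/35 (Y = -32*(-1/35) = 32/35 ≈ 0.91429)
Y*E(1, s(0, -4)) = 32*(13*8)/35 = (32/35)*104 = 3328/35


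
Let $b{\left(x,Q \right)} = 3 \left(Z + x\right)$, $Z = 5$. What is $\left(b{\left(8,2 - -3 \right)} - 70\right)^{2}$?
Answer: $961$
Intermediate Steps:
$b{\left(x,Q \right)} = 15 + 3 x$ ($b{\left(x,Q \right)} = 3 \left(5 + x\right) = 15 + 3 x$)
$\left(b{\left(8,2 - -3 \right)} - 70\right)^{2} = \left(\left(15 + 3 \cdot 8\right) - 70\right)^{2} = \left(\left(15 + 24\right) - 70\right)^{2} = \left(39 - 70\right)^{2} = \left(-31\right)^{2} = 961$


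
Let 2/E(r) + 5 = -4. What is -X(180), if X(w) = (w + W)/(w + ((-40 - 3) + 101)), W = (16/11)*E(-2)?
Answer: -8894/11781 ≈ -0.75494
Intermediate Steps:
E(r) = -2/9 (E(r) = 2/(-5 - 4) = 2/(-9) = 2*(-1/9) = -2/9)
W = -32/99 (W = (16/11)*(-2/9) = -32/99 ≈ -0.32323)
X(w) = (-32/99 + w)/(58 + w) (X(w) = (w - 32/99)/(w + ((-40 - 3) + 101)) = (-32/99 + w)/(w + (-43 + 101)) = (-32/99 + w)/(w + 58) = (-32/99 + w)/(58 + w))
-X(180) = -(-32/99 + 180)/(58 + 180) = -17788/(238*99) = -1*8894/11781 = -8894/11781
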